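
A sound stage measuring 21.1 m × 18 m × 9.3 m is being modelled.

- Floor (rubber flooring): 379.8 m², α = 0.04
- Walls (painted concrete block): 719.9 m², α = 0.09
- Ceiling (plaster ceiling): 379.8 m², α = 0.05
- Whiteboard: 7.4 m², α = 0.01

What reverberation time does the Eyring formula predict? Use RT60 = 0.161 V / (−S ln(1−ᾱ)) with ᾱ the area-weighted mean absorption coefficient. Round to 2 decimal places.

5.55 seconds

S = Σ Sᵢ = 1486.9 m².
Σ(Sᵢαᵢ) = 379.8×0.04 + 719.9×0.09 + 379.8×0.05 + 7.4×0.01 = 99.047.
Mean coefficient ᾱ = A/S = 0.0666.
Eyring denominator: −S ln(1−ᾱ) = 102.479.
V = 21.1 × 18 × 9.3 = 3532.14 m³.
T = 0.161·V/[−S·ln(1−ᾱ)] = 0.161·3532.14/102.479 = 5.55 s.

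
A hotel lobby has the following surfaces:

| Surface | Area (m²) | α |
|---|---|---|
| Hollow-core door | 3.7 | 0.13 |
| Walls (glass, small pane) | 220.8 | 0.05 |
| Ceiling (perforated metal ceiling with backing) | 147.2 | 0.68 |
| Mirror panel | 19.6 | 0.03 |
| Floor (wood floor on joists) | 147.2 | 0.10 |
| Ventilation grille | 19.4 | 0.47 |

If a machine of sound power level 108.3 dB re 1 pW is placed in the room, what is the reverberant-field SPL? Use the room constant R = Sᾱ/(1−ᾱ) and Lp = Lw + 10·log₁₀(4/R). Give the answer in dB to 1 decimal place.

Σ(Sᵢαᵢ) = 3.7·0.13 + 220.8·0.05 + 147.2·0.68 + 19.6·0.03 + 147.2·0.10 + 19.4·0.47 = 136.043; total area S = 557.9 m².
ᾱ = 136.043/557.9 = 0.2438; R = Sᾱ/(1−ᾱ) = 136.043/(1−0.2438) = 179.903 m².
Lp = 108.3 + 10·log₁₀(4/179.903) = 108.3 + (-16.53) = 91.8 dB.

91.8 dB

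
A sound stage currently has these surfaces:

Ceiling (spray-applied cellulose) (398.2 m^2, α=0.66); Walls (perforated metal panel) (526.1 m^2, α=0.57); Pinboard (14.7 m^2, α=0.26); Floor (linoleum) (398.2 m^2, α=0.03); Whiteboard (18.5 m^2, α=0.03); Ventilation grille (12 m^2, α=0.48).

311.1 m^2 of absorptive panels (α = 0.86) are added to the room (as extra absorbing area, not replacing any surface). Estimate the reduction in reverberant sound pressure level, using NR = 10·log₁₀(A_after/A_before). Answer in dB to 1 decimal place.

Total absorption A_before = 398.2*0.66 + 526.1*0.57 + 14.7*0.26 + 398.2*0.03 + 18.5*0.03 + 12*0.48
  = 262.812 + 299.877 + 3.822 + 11.946 + 0.555 + 5.760 = 584.772 m^2 sabins.
Treatment contributes 311.1·0.86 = 267.546 sabins.
New total A_after = 852.318 sabins.
NR = 10·log₁₀(852.318/584.772) = 1.6 dB.

1.6 dB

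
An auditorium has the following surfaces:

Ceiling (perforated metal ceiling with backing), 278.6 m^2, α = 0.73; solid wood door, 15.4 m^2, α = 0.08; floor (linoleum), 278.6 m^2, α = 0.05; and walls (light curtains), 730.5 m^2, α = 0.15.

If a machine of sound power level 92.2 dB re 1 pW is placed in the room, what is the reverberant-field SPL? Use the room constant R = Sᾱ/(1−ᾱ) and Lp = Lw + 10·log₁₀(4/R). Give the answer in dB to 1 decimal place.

71.8 dB

Σ(Sᵢαᵢ) = 278.6×0.73 + 15.4×0.08 + 278.6×0.05 + 730.5×0.15 = 328.115; total area S = 1303.1 m^2.
ᾱ = 0.2518, so room constant R = A/(1−ᾱ) = 438.539 m^2.
Lp = 92.2 + 10·log₁₀(4/438.539) = 92.2 + (-20.40) = 71.8 dB.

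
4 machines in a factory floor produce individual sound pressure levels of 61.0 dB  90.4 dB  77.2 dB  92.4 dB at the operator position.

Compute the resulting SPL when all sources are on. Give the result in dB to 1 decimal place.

94.6 dB

Σ 10^(Lᵢ/10) = 2.888e+09.
L_total = 10·log₁₀(2.888e+09) = 94.6 dB.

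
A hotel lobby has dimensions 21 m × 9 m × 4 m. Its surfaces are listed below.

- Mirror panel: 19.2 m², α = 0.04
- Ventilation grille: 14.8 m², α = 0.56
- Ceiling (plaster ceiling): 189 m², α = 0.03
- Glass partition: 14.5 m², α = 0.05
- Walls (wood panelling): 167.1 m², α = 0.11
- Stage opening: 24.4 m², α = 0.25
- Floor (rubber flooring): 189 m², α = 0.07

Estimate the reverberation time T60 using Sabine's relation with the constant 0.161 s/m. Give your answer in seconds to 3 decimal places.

2.290 s

Equivalent absorption area: A = 19.2·0.04 + 14.8·0.56 + 189·0.03 + 14.5·0.05 + 167.1·0.11 + 24.4·0.25 + 189·0.07 = 53.162 m².
V = 21·9·4 = 756 m³.
RT60 = 0.161 · V / A = 0.161 × 756 / 53.162 = 2.290 s.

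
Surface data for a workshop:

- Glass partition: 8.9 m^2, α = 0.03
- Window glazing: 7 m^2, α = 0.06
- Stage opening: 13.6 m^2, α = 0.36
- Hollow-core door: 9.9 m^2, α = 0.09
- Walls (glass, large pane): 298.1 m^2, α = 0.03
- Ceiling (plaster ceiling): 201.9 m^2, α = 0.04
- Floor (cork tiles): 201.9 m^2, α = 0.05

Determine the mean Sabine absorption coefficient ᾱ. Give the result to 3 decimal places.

0.045

S = Σ Sᵢ = 8.9 + 7 + 13.6 + 9.9 + 298.1 + 201.9 + 201.9 = 741.3 m^2.
Σ(Sᵢαᵢ) = 8.9·0.03 + 7·0.06 + 13.6·0.36 + 9.9·0.09 + 298.1·0.03 + 201.9·0.04 + 201.9·0.05 = 33.588.
ᾱ = A/S = 0.045.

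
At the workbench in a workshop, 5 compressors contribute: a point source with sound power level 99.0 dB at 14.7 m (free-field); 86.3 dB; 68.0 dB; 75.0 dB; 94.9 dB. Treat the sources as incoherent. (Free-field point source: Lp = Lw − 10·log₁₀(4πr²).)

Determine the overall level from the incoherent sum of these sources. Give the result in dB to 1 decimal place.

95.5 dB

Source at 14.7 m: Lp = 99.0 − 10·log₁₀(4π·14.7²) = 99.0 − 10·log₁₀(2715.467) = 64.7 dB.
Sum in the linear (power) domain: Σ 10^(Lᵢ/10) = 10^(64.7/10) + 10^(86.3/10) + 10^(68.0/10) + 10^(75.0/10) + 10^(94.9/10) = 3.558e+09.
L_total = 10·log₁₀(3.558e+09) = 95.5 dB.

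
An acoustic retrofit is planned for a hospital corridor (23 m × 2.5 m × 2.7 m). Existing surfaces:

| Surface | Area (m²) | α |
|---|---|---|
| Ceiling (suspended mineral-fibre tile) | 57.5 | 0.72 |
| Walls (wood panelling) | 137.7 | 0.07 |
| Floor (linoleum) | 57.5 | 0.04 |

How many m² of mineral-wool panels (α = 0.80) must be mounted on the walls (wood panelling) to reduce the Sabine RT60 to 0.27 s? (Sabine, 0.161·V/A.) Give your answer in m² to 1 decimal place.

Equivalent absorption area: A₁ = 57.5·0.72 + 137.7·0.07 + 57.5·0.04 = 53.339 m².
Required A₂ = 0.161·155.25/0.27 = 92.575 sabins.
ΔA needed = 92.575 − 53.339 = 39.236 sabins.
Each m² of panel replacing the walls (wood panelling) adds (0.80 − 0.07) = 0.73 sabins.
Panel area = 39.236 / 0.73 = 53.7 m².

53.7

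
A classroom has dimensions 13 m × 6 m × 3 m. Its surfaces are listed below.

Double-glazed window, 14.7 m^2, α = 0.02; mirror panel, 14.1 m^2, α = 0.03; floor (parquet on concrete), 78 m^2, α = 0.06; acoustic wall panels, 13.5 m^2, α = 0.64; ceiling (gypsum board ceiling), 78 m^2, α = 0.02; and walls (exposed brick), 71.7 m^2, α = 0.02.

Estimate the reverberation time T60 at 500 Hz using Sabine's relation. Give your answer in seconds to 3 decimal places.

Total absorption A = 14.7×0.02 + 14.1×0.03 + 78×0.06 + 13.5×0.64 + 78×0.02 + 71.7×0.02
  = 0.294 + 0.423 + 4.680 + 8.640 + 1.560 + 1.434 = 17.031 m^2 sabins.
V = 13·6·3 = 234 m³.
RT60 = 0.161 · V / A = 0.161 × 234 / 17.031 = 2.212 s.

2.212 s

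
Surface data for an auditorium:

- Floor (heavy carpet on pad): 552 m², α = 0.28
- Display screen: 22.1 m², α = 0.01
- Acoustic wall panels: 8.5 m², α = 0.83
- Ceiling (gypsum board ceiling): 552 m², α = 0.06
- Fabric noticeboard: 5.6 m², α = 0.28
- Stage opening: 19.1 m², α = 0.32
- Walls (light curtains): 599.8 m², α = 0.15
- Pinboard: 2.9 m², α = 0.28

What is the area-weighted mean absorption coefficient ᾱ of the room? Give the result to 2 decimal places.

S = Σ Sᵢ = 552 + 22.1 + 8.5 + 552 + 5.6 + 19.1 + 599.8 + 2.9 = 1762.0 m².
A = 552*0.28 + 22.1*0.01 + 8.5*0.83 + 552*0.06 + 5.6*0.28 + 19.1*0.32 + 599.8*0.15 + 2.9*0.28 = 293.418 sabins.
ᾱ = A/S = 0.17.

0.17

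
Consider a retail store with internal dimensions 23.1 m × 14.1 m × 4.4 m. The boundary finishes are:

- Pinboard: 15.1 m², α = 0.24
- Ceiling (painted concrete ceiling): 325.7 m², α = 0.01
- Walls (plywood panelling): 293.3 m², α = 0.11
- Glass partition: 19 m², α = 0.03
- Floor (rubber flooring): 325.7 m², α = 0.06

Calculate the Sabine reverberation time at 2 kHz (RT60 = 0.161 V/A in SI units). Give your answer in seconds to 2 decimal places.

3.89 s

Summing Sᵢαᵢ: 3.624 + 3.257 + 32.263 + 0.570 + 19.542 → A = 59.256 sabins.
Room volume: 1433.124 m³.
Sabine: RT60 = 0.161 × 1433.124 / 59.256 = 3.89 s.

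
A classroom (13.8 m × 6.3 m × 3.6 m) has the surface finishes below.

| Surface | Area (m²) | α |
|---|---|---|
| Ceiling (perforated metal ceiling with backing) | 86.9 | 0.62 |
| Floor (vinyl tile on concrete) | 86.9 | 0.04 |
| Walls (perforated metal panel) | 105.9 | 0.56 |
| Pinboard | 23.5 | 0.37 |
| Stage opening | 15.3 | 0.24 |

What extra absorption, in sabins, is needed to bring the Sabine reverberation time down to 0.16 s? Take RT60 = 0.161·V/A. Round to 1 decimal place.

A₁ = Σ Sᵢαᵢ = 86.9·0.62 + 86.9·0.04 + 105.9·0.56 + 23.5·0.37 + 15.3·0.24 = 129.025 sabins.
For T = 0.16 s, need A₂ = 0.161·V/T = 0.161·312.984/0.16 = 314.940 sabins.
ΔA = A₂ − A₁ = 314.940 − 129.025 = 185.9 sabins.

185.9 sabins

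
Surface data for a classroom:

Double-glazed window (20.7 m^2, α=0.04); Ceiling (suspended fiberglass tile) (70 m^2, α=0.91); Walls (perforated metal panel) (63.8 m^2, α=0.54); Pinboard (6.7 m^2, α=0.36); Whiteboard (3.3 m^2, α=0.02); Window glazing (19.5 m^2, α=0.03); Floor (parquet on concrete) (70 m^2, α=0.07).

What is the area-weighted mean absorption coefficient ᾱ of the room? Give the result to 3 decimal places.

0.421

S = Σ Sᵢ = 20.7 + 70 + 63.8 + 6.7 + 3.3 + 19.5 + 70 = 254.0 m^2.
Weighted sum Σ Sα = 106.943.
ᾱ = A/S = 0.421.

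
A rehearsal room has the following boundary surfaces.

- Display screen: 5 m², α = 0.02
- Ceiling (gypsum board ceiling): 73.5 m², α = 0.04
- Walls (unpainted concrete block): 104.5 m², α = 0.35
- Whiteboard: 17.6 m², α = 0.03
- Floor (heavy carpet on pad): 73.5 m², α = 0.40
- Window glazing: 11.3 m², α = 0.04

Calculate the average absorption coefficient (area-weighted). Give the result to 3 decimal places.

0.245

Total surface area S = 285.4 m².
A = 5*0.02 + 73.5*0.04 + 104.5*0.35 + 17.6*0.03 + 73.5*0.40 + 11.3*0.04 = 69.995 sabins.
ᾱ = 69.995 / 285.4 = 0.245.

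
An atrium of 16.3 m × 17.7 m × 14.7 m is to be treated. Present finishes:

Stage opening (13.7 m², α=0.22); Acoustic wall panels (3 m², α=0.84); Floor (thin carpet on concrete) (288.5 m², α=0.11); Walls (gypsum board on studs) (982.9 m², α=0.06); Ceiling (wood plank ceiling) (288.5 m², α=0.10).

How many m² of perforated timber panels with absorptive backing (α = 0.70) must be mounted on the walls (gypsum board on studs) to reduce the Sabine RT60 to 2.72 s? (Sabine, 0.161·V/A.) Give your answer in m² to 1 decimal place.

196.8

Equivalent absorption area: A₁ = 13.7·0.22 + 3·0.84 + 288.5·0.11 + 982.9·0.06 + 288.5·0.10 = 125.093 m².
Required A₂ = 0.161·4241.097/2.72 = 251.036 sabins.
Absorption to add: 251.036 − 125.093 = 125.943 sabins.
Each m² of panel replacing the walls (gypsum board on studs) adds (0.70 − 0.06) = 0.64 sabins.
Area = ΔA/Δα = 125.943/0.64 = 196.8 m².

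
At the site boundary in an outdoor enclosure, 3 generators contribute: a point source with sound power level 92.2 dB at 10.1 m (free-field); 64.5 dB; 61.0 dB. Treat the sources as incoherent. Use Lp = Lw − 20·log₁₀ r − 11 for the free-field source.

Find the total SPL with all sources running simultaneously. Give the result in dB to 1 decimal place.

Source at 10.1 m: Lp = 92.2 − 20·log₁₀(10.1) − 11 = 61.1 dB.
Σ 10^(Lᵢ/10) = 5.366e+06.
Back to dB: 10·log₁₀ Σ = 67.3 dB.

67.3 dB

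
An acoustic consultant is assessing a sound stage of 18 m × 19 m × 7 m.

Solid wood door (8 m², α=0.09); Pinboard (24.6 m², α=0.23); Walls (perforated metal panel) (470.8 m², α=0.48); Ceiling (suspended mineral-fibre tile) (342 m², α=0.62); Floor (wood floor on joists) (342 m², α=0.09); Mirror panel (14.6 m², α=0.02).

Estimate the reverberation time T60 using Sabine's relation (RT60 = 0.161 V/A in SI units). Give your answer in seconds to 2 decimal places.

0.81 seconds

Equivalent absorption area: A = 8×0.09 + 24.6×0.23 + 470.8×0.48 + 342×0.62 + 342×0.09 + 14.6×0.02 = 475.474 m².
Room volume: 2394 m³.
RT60 = 0.161 · V / A = 0.161 × 2394 / 475.474 = 0.81 s.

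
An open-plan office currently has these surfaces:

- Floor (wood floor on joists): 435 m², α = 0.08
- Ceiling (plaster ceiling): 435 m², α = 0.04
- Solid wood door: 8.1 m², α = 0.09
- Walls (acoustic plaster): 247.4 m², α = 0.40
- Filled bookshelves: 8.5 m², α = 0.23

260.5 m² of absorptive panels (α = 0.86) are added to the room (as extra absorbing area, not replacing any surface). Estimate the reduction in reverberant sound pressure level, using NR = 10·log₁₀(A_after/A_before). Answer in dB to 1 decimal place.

3.9 dB

Summing Sᵢαᵢ: 34.800 + 17.400 + 0.729 + 98.960 + 1.955 → A_before = 153.844 sabins.
Treatment contributes 260.5·0.86 = 224.030 sabins.
A_after = 153.844 + 224.030 = 377.874 sabins.
Reduction = 10 log₁₀(A_after/A_before) = 10 log₁₀(2.4562) = 3.9 dB.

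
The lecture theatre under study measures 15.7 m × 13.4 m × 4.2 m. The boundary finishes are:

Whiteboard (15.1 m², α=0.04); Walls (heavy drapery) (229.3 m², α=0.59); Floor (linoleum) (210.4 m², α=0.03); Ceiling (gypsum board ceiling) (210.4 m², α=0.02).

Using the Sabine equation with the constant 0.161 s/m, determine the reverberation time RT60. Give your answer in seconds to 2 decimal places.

Summing Sᵢαᵢ: 0.604 + 135.287 + 6.312 + 4.208 → A = 146.411 sabins.
V = 15.7·13.4·4.2 = 883.596 m³.
T = 0.161 V/A = 0.161·883.596/146.411 = 0.97 s.

0.97 s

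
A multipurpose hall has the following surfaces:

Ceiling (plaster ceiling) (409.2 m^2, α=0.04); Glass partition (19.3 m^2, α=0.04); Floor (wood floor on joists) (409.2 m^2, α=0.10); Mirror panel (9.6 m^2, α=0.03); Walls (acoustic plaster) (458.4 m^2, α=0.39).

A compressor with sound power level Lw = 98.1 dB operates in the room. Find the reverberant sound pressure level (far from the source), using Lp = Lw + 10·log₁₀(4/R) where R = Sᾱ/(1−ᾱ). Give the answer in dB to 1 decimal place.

A = 237.124 sabins; S = 1305.7 m^2.
ᾱ = 237.124/1305.7 = 0.1816; R = Sᾱ/(1−ᾱ) = 237.124/(1−0.1816) = 289.741 m^2.
Lp = Lw + 10 log₁₀(4/R) = 98.1 -18.60 = 79.5 dB.

79.5 dB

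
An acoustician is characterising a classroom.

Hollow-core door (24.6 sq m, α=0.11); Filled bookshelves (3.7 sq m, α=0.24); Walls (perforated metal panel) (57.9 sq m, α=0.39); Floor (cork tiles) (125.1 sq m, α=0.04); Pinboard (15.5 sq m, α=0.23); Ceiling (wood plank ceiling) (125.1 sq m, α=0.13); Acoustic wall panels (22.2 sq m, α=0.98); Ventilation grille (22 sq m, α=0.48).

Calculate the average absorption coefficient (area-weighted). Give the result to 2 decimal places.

S = Σ Sᵢ = 24.6 + 3.7 + 57.9 + 125.1 + 15.5 + 125.1 + 22.2 + 22 = 396.1 sq m.
Weighted sum Σ Sα = 83.323.
ᾱ = 83.323 / 396.1 = 0.21.

0.21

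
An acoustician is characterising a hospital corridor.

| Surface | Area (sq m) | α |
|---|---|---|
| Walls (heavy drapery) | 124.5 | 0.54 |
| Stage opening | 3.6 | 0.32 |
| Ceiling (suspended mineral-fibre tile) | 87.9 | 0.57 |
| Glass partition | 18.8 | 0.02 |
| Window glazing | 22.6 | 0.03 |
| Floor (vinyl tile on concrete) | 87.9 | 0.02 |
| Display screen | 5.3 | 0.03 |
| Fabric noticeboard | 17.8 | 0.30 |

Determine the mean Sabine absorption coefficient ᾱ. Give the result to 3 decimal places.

0.344

Total surface area S = 368.4 sq m.
Σ(Sᵢαᵢ) = 124.5·0.54 + 3.6·0.32 + 87.9·0.57 + 18.8·0.02 + 22.6·0.03 + 87.9·0.02 + 5.3·0.03 + 17.8·0.30 = 126.796.
ᾱ = 126.796 / 368.4 = 0.344.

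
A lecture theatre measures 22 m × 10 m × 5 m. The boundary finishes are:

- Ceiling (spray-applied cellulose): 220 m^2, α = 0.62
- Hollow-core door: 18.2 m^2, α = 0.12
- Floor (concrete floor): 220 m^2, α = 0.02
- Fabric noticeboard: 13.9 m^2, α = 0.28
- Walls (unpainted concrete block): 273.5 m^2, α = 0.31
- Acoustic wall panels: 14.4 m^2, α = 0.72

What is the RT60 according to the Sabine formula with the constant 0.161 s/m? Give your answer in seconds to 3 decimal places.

0.732 seconds

Summing Sᵢαᵢ: 136.400 + 2.184 + 4.400 + 3.892 + 84.785 + 10.368 → A = 242.029 sabins.
V = 22·10·5 = 1100 m³.
T = 0.161 V/A = 0.161·1100/242.029 = 0.732 s.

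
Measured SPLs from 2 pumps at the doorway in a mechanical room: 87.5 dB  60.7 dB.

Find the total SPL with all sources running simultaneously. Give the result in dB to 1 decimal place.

87.5 dB

Sum in the linear (power) domain: Σ 10^(Lᵢ/10) = 10^(87.5/10) + 10^(60.7/10) = 5.635e+08.
L_total = 10·log₁₀(5.635e+08) = 87.5 dB.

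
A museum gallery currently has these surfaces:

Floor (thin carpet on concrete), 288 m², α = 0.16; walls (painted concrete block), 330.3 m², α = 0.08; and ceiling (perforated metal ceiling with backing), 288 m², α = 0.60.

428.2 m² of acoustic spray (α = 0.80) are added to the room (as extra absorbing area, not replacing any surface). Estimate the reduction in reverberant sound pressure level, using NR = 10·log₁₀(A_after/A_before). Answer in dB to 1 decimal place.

A_before = Σ Sᵢαᵢ = 288*0.16 + 330.3*0.08 + 288*0.60 = 245.304 sabins.
Added absorption = 428.2 × 0.80 = 342.560 sabins.
A_after = 245.304 + 342.560 = 587.864 sabins.
NR = 10·log₁₀(587.864/245.304) = 3.8 dB.

3.8 dB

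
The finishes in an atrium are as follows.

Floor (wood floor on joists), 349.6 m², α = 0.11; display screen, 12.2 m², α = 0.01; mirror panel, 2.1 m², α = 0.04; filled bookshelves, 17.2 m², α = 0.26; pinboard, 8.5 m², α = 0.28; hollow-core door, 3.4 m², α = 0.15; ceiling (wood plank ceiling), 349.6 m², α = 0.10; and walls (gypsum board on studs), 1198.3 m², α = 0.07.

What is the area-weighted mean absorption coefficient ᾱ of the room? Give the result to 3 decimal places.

0.085

S = Σ Sᵢ = 349.6 + 12.2 + 2.1 + 17.2 + 8.5 + 3.4 + 349.6 + 1198.3 = 1940.9 m².
Weighted sum Σ Sα = 164.865.
ᾱ = A/S = 0.085.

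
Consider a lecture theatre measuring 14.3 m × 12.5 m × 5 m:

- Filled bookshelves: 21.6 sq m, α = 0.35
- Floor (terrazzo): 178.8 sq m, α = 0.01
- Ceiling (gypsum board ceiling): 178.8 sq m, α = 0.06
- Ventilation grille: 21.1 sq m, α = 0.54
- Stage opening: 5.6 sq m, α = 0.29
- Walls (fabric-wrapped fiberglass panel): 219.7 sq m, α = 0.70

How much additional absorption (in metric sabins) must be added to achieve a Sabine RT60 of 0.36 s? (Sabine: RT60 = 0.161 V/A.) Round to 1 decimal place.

Total absorption A₁ = 21.6·0.35 + 178.8·0.01 + 178.8·0.06 + 21.1·0.54 + 5.6·0.29 + 219.7·0.70
  = 7.560 + 1.788 + 10.728 + 11.394 + 1.624 + 153.790 = 186.884 sq m sabins.
For T = 0.36 s, need A₂ = 0.161·V/T = 0.161·893.75/0.36 = 399.705 sabins.
ΔA = A₂ − A₁ = 399.705 − 186.884 = 212.8 sabins.

212.8 sabins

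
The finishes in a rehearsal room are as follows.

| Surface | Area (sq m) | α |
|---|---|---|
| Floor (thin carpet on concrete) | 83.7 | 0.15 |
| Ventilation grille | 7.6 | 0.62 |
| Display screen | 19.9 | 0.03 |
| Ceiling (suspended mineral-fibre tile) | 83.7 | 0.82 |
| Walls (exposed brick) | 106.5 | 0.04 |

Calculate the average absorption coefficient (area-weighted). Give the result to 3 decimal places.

Total surface area S = 301.4 sq m.
Weighted sum Σ Sα = 90.758.
ᾱ = A/S = 0.301.

0.301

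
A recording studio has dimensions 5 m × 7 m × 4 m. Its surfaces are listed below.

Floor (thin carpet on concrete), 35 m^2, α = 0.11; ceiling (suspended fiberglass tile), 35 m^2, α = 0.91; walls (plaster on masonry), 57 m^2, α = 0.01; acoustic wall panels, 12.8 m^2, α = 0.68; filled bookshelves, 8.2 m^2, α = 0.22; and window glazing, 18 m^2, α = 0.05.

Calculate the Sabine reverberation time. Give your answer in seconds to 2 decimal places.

0.47 s

Equivalent absorption area: A = 35*0.11 + 35*0.91 + 57*0.01 + 12.8*0.68 + 8.2*0.22 + 18*0.05 = 47.678 m^2.
Volume V = 5 × 7 × 4 = 140 m³.
Sabine: RT60 = 0.161 × 140 / 47.678 = 0.47 s.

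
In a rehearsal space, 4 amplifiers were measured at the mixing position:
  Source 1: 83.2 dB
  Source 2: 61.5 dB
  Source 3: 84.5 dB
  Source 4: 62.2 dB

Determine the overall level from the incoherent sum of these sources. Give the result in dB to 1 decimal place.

Converting to relative power and adding: 10^(83.2/10) + 10^(61.5/10) + 10^(84.5/10) + 10^(62.2/10) = 4.938e+08.
Back to dB: 10·log₁₀ Σ = 86.9 dB.

86.9 dB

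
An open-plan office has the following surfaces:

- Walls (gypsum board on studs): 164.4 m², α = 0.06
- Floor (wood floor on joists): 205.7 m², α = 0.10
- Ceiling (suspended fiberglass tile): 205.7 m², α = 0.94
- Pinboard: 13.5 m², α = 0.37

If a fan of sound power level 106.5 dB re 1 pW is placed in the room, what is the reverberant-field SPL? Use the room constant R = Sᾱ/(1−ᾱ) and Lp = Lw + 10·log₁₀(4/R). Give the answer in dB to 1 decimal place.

Σ(Sᵢαᵢ) = 164.4×0.06 + 205.7×0.10 + 205.7×0.94 + 13.5×0.37 = 228.787; total area S = 589.3 m².
ᾱ = 0.3882, so room constant R = A/(1−ᾱ) = 373.957 m².
Lp = Lw + 10 log₁₀(4/R) = 106.5 -19.71 = 86.8 dB.

86.8 dB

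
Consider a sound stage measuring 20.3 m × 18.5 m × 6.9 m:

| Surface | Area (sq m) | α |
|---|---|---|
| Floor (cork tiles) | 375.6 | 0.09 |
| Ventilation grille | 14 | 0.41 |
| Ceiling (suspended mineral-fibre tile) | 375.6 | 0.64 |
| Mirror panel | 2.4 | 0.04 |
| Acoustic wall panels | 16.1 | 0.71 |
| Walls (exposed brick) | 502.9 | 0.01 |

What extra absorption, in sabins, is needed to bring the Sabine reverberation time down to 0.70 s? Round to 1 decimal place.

A₁ = Σ Sᵢαᵢ = 375.6×0.09 + 14×0.41 + 375.6×0.64 + 2.4×0.04 + 16.1×0.71 + 502.9×0.01 = 296.484 sabins.
For T = 0.70 s, need A₂ = 0.161·V/T = 0.161·2591.295/0.70 = 595.998 sabins.
Shortfall: 595.998 − 296.484 = 299.5 sabins.

299.5 sabins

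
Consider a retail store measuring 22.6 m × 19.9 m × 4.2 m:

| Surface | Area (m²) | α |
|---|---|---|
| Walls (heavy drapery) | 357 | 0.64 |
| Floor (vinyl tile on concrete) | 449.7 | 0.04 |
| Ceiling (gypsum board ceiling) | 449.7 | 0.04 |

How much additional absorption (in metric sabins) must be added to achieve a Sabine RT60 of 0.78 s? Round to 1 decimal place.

125.4 sabins

Equivalent absorption area: A₁ = 357*0.64 + 449.7*0.04 + 449.7*0.04 = 264.456 m².
V = 1888.908 m³. Required absorption A₂ = 0.161 × 1888.908 / 0.78 = 389.890 sabins.
Additional absorption ΔA = 389.890 − 264.456 = 125.4 sabins.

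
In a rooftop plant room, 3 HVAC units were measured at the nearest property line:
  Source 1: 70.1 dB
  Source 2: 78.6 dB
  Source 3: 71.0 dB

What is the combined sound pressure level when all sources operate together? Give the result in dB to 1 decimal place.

Sum in the linear (power) domain: Σ 10^(Lᵢ/10) = 10^(70.1/10) + 10^(78.6/10) + 10^(71.0/10) = 9.527e+07.
Back to dB: 10·log₁₀ Σ = 79.8 dB.

79.8 dB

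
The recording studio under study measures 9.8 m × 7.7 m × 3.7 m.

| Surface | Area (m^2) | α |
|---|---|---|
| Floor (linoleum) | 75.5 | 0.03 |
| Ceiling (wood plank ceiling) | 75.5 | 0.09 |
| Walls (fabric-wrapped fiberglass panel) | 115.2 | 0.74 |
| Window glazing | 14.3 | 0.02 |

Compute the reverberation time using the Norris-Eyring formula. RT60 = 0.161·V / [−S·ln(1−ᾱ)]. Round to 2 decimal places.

S = Σ Sᵢ = 280.5 m^2.
Absorption A = 75.5×0.03 + 75.5×0.09 + 115.2×0.74 + 14.3×0.02 = 94.594 sabins.
Mean coefficient ᾱ = A/S = 0.3372.
Eyring denominator: −S ln(1−ᾱ) = 115.365.
V = 9.8 × 7.7 × 3.7 = 279.202 m³.
RT60 = 0.161 × 279.202 / 115.365 = 0.39 s.

0.39 sec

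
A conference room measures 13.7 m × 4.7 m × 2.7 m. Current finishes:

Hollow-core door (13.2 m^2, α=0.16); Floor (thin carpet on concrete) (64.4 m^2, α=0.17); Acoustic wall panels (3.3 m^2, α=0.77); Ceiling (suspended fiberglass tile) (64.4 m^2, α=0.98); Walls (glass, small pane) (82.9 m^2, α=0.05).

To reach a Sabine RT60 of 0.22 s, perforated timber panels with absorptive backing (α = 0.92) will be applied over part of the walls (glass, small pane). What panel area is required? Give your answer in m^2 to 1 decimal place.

Total absorption A₁ = 13.2*0.16 + 64.4*0.17 + 3.3*0.77 + 64.4*0.98 + 82.9*0.05
  = 2.112 + 10.948 + 2.541 + 63.112 + 4.145 = 82.858 m^2 sabins.
Required A₂ = 0.161·173.853/0.22 = 127.229 sabins.
ΔA needed = 127.229 − 82.858 = 44.371 sabins.
Each m^2 of panel replacing the walls (glass, small pane) adds (0.92 − 0.05) = 0.87 sabins.
Area = ΔA/Δα = 44.371/0.87 = 51.0 m^2.

51.0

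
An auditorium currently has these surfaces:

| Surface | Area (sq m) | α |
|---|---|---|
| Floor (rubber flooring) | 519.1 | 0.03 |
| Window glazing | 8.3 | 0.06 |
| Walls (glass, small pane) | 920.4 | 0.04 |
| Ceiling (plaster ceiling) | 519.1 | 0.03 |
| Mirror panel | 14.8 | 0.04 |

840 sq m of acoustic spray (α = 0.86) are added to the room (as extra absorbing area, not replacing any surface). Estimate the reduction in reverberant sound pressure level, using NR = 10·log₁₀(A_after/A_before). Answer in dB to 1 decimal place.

A_before = Σ Sᵢαᵢ = 519.1·0.03 + 8.3·0.06 + 920.4·0.04 + 519.1·0.03 + 14.8·0.04 = 69.052 sabins.
Treatment contributes 840·0.86 = 722.400 sabins.
New total A_after = 791.452 sabins.
Reduction = 10 log₁₀(A_after/A_before) = 10 log₁₀(11.4617) = 10.6 dB.

10.6 dB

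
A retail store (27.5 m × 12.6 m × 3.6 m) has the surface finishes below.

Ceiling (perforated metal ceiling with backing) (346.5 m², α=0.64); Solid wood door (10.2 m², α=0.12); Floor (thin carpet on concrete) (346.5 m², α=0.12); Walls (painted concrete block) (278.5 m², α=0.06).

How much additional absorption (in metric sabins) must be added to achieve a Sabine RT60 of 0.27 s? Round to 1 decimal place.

462.5 sabins

A₁ = Σ Sᵢαᵢ = 346.5·0.64 + 10.2·0.12 + 346.5·0.12 + 278.5·0.06 = 281.274 sabins.
V = 1247.4 m³. Required absorption A₂ = 0.161 × 1247.4 / 0.27 = 743.820 sabins.
ΔA = A₂ − A₁ = 743.820 − 281.274 = 462.5 sabins.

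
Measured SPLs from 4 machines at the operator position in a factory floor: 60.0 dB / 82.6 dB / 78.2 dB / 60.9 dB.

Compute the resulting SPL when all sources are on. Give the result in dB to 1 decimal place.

Σ 10^(Lᵢ/10) = 2.503e+08.
Back to dB: 10·log₁₀ Σ = 84.0 dB.

84.0 dB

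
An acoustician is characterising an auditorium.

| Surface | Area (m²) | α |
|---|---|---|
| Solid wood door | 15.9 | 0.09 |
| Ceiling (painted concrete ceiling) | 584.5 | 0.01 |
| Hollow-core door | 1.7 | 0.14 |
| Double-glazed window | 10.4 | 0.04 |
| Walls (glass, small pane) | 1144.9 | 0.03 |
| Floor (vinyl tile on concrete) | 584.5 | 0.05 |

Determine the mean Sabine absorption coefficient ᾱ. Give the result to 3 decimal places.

0.031

S = Σ Sᵢ = 15.9 + 584.5 + 1.7 + 10.4 + 1144.9 + 584.5 = 2341.9 m².
Weighted sum Σ Sα = 71.502.
ᾱ = 71.502 / 2341.9 = 0.031.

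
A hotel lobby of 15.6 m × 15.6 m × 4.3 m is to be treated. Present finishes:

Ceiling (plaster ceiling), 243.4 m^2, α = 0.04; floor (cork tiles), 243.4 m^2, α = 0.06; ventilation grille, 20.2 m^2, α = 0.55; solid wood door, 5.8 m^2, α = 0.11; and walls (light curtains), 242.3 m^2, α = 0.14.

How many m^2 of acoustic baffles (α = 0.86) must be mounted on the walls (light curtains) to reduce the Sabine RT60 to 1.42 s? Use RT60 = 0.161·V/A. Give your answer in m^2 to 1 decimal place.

Total absorption A₁ = 243.4*0.04 + 243.4*0.06 + 20.2*0.55 + 5.8*0.11 + 242.3*0.14
  = 9.736 + 14.604 + 11.110 + 0.638 + 33.922 = 70.010 m^2 sabins.
V = 1046.448 m³. Target absorption A₂ = 0.161 × 1046.448 / 1.42 = 118.647 sabins.
Absorption to add: 118.647 − 70.010 = 48.637 sabins.
Each m^2 of panel replacing the walls (light curtains) adds (0.86 − 0.14) = 0.72 sabins.
Area = ΔA/Δα = 48.637/0.72 = 67.6 m^2.

67.6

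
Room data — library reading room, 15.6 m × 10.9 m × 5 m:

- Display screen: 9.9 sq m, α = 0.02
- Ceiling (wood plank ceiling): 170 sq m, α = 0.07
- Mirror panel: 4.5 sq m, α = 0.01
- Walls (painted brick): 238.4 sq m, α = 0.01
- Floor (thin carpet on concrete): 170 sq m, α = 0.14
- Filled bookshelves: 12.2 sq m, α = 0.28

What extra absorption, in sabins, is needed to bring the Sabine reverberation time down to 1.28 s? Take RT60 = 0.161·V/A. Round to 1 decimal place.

Summing Sᵢαᵢ: 0.198 + 11.900 + 0.045 + 2.384 + 23.800 + 3.416 → A₁ = 41.743 sabins.
Target A₂ = 0.161·850.2/1.28 = 106.939 sabins (V = 850.2 m³).
ΔA = A₂ − A₁ = 106.939 − 41.743 = 65.2 sabins.

65.2 sabins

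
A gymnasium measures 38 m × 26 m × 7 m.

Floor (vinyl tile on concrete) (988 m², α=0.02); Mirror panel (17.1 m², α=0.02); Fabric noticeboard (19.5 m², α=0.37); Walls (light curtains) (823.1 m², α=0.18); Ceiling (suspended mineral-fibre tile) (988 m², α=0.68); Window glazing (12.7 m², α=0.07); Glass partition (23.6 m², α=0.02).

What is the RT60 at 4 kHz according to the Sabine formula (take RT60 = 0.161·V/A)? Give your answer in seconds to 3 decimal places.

1.312 s

Total absorption A = 988·0.02 + 17.1·0.02 + 19.5·0.37 + 823.1·0.18 + 988·0.68 + 12.7·0.07 + 23.6·0.02
  = 19.760 + 0.342 + 7.215 + 148.158 + 671.840 + 0.889 + 0.472 = 848.676 m² sabins.
Room volume: 6916 m³.
RT60 = 0.161 · V / A = 0.161 × 6916 / 848.676 = 1.312 s.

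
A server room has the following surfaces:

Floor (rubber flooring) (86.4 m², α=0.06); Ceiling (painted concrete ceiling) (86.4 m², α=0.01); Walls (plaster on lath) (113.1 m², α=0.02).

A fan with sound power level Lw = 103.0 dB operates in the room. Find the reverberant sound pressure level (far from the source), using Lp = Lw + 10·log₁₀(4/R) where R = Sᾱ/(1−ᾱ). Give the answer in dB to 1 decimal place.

99.7 dB

A = 8.310 sabins; S = 285.9 m².
ᾱ = 8.310/285.9 = 0.0291; R = Sᾱ/(1−ᾱ) = 8.310/(1−0.0291) = 8.559 m².
Lp = Lw + 10 log₁₀(4/R) = 103.0 -3.30 = 99.7 dB.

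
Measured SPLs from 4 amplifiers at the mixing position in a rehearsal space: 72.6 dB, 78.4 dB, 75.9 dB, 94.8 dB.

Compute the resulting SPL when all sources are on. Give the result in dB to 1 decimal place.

95.0 dB

Σ 10^(Lᵢ/10) = 3.146e+09.
Back to dB: 10·log₁₀ Σ = 95.0 dB.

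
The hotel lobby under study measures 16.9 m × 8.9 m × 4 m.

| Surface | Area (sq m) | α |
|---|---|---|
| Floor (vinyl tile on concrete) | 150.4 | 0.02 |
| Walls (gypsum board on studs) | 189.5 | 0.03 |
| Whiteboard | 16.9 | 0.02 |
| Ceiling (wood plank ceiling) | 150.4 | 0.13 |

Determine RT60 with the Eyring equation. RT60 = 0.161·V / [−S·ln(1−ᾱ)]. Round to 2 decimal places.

Total surface area S = 150.4 + 189.5 + 16.9 + 150.4 = 507.2 sq m.
Absorption A = 150.4·0.02 + 189.5·0.03 + 16.9·0.02 + 150.4·0.13 = 28.583 sabins.
Mean coefficient ᾱ = A/S = 0.0564.
Eyring denominator: −S ln(1−ᾱ) = 29.444.
V = 16.9 × 8.9 × 4 = 601.64 m³.
T = 0.161·V/[−S·ln(1−ᾱ)] = 0.161·601.64/29.444 = 3.29 s.

3.29 sec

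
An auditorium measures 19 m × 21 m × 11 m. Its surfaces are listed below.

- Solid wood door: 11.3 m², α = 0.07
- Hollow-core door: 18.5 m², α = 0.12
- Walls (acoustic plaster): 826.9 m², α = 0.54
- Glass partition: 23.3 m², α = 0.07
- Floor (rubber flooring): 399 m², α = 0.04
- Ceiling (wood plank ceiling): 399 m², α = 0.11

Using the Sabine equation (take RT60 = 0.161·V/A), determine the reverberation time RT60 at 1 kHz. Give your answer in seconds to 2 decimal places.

1.38 seconds

A = Σ Sᵢαᵢ = 11.3*0.07 + 18.5*0.12 + 826.9*0.54 + 23.3*0.07 + 399*0.04 + 399*0.11 = 511.018 sabins.
Room volume: 4389 m³.
RT60 = 0.161 · V / A = 0.161 × 4389 / 511.018 = 1.38 s.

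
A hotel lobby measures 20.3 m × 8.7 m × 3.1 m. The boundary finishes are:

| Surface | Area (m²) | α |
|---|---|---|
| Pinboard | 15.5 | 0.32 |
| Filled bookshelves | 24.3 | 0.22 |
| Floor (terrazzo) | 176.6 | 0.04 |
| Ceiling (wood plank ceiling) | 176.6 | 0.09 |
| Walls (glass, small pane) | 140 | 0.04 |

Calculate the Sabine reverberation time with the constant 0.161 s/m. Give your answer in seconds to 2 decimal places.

2.27 s

A = Σ Sᵢαᵢ = 15.5*0.32 + 24.3*0.22 + 176.6*0.04 + 176.6*0.09 + 140*0.04 = 38.864 sabins.
V = 20.3·8.7·3.1 = 547.491 m³.
Sabine: RT60 = 0.161 × 547.491 / 38.864 = 2.27 s.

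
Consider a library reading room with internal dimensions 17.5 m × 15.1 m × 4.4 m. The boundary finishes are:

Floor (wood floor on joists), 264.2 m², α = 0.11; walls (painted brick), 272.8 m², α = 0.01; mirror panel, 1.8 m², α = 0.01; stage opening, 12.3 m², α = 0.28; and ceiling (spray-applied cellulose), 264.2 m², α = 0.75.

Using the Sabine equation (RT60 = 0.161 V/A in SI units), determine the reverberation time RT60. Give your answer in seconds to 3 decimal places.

0.802 sec

Total absorption A = 264.2*0.11 + 272.8*0.01 + 1.8*0.01 + 12.3*0.28 + 264.2*0.75
  = 29.062 + 2.728 + 0.018 + 3.444 + 198.150 = 233.402 m² sabins.
Volume V = 17.5 × 15.1 × 4.4 = 1162.7 m³.
T = 0.161 V/A = 0.161·1162.7/233.402 = 0.802 s.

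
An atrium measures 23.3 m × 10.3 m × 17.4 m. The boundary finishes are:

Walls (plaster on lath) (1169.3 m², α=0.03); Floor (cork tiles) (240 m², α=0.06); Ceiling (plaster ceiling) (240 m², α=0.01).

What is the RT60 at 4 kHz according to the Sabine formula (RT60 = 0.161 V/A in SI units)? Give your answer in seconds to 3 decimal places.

12.959 s

A = Σ Sᵢαᵢ = 1169.3×0.03 + 240×0.06 + 240×0.01 = 51.879 sabins.
Room volume: 4175.826 m³.
Sabine: RT60 = 0.161 × 4175.826 / 51.879 = 12.959 s.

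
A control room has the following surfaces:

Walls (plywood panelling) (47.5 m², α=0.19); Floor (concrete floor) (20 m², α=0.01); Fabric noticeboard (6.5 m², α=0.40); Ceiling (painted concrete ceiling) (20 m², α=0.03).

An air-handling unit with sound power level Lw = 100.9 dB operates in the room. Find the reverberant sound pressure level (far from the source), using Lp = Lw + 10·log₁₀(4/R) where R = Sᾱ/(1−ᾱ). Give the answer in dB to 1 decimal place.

95.4 dB

A = 12.425 sabins; S = 94.0 m².
ᾱ = 12.425/94.0 = 0.1322; R = Sᾱ/(1−ᾱ) = 12.425/(1−0.1322) = 14.318 m².
Lp = Lw + 10 log₁₀(4/R) = 100.9 -5.54 = 95.4 dB.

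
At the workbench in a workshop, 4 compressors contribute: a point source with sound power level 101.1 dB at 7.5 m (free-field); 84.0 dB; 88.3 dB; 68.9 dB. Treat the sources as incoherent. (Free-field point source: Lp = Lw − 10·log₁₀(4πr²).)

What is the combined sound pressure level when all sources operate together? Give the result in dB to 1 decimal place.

89.8 dB

Source at 7.5 m: Lp = 101.1 − 10·log₁₀(4π·7.5²) = 101.1 − 10·log₁₀(706.858) = 72.6 dB.
Sum in the linear (power) domain: Σ 10^(Lᵢ/10) = 10^(72.6/10) + 10^(84.0/10) + 10^(88.3/10) + 10^(68.9/10) = 9.532e+08.
Combined level = 10 log₁₀(9.532e+08) = 89.8 dB.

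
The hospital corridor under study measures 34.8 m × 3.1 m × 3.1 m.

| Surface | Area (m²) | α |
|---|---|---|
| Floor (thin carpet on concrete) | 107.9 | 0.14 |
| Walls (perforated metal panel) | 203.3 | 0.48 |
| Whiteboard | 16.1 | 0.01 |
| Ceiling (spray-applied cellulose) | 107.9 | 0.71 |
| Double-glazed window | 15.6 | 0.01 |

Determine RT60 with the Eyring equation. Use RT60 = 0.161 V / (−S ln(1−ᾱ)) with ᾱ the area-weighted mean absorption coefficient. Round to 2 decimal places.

Total surface area S = 107.9 + 203.3 + 16.1 + 107.9 + 15.6 = 450.8 m².
Absorption A = 107.9×0.14 + 203.3×0.48 + 16.1×0.01 + 107.9×0.71 + 15.6×0.01 = 189.616 sabins.
ᾱ = 189.616 / 450.8 = 0.4206.
Eyring denominator: −S ln(1−ᾱ) = 246.030.
V = 34.8 × 3.1 × 3.1 = 334.428 m³.
T = 0.161·V/[−S·ln(1−ᾱ)] = 0.161·334.428/246.030 = 0.22 s.

0.22 s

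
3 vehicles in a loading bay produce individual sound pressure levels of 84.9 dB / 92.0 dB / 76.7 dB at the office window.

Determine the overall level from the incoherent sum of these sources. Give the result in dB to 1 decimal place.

Sum in the linear (power) domain: Σ 10^(Lᵢ/10) = 10^(84.9/10) + 10^(92.0/10) + 10^(76.7/10) = 1.941e+09.
Back to dB: 10·log₁₀ Σ = 92.9 dB.

92.9 dB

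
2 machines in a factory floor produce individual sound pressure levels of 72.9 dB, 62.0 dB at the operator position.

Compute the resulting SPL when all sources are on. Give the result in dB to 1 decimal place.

73.2 dB

Converting to relative power and adding: 10^(72.9/10) + 10^(62.0/10) = 2.108e+07.
L_total = 10·log₁₀(2.108e+07) = 73.2 dB.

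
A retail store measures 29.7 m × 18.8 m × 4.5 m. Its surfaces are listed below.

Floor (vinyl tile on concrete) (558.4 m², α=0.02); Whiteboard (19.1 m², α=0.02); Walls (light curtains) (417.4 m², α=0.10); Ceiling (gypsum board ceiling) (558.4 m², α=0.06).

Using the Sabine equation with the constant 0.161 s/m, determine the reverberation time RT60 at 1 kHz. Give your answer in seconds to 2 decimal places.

A = Σ Sᵢαᵢ = 558.4×0.02 + 19.1×0.02 + 417.4×0.10 + 558.4×0.06 = 86.794 sabins.
V = 29.7·18.8·4.5 = 2512.62 m³.
Sabine: RT60 = 0.161 × 2512.62 / 86.794 = 4.66 s.

4.66 seconds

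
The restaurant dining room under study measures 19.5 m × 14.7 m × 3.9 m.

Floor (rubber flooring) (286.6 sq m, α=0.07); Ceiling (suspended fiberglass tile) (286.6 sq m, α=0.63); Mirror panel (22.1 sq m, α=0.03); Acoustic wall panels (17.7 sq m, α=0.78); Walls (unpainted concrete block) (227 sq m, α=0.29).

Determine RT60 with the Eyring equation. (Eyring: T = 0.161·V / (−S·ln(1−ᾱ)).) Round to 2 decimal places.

S = Σ Sᵢ = 840.0 sq m.
Absorption A = 286.6×0.07 + 286.6×0.63 + 22.1×0.03 + 17.7×0.78 + 227×0.29 = 280.919 sabins.
Mean coefficient ᾱ = A/S = 0.3344.
Eyring denominator: −S ln(1−ᾱ) = 341.936.
V = 19.5 × 14.7 × 3.9 = 1117.935 m³.
RT60 = 0.161 × 1117.935 / 341.936 = 0.53 s.

0.53 s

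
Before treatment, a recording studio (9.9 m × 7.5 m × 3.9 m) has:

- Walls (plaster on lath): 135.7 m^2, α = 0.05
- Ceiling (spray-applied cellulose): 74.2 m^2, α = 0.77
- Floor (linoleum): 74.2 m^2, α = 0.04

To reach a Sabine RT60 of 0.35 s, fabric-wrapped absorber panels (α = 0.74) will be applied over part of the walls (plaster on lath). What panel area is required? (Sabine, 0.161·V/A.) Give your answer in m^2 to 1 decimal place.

A₁ = Σ Sᵢαᵢ = 135.7×0.05 + 74.2×0.77 + 74.2×0.04 = 66.887 sabins.
Required A₂ = 0.161·289.575/0.35 = 133.204 sabins.
ΔA needed = 133.204 − 66.887 = 66.317 sabins.
Net gain per m^2: Δα = 0.74 − 0.05 = 0.69.
Area = ΔA/Δα = 66.317/0.69 = 96.1 m^2.

96.1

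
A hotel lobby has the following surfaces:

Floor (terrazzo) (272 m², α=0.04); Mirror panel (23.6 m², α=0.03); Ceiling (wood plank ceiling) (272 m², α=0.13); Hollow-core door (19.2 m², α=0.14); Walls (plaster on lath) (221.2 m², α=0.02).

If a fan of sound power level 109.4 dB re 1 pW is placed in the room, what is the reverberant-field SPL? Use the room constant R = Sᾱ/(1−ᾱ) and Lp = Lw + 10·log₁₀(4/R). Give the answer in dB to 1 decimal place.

97.8 dB

Σ(Sᵢαᵢ) = 272·0.04 + 23.6·0.03 + 272·0.13 + 19.2·0.14 + 221.2·0.02 = 54.060; total area S = 808.0 m².
ᾱ = 54.060/808.0 = 0.0669; R = Sᾱ/(1−ᾱ) = 54.060/(1−0.0669) = 57.936 m².
Lp = 109.4 + 10·log₁₀(4/57.936) = 109.4 + (-11.61) = 97.8 dB.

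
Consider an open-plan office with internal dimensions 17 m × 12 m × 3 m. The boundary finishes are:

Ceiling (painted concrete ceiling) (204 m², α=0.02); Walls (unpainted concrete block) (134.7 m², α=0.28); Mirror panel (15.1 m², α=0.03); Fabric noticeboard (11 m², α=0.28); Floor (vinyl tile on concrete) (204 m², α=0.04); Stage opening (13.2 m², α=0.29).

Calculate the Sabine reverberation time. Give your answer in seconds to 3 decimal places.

1.719 seconds

A = Σ Sᵢαᵢ = 204×0.02 + 134.7×0.28 + 15.1×0.03 + 11×0.28 + 204×0.04 + 13.2×0.29 = 57.317 sabins.
Room volume: 612 m³.
Sabine: RT60 = 0.161 × 612 / 57.317 = 1.719 s.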